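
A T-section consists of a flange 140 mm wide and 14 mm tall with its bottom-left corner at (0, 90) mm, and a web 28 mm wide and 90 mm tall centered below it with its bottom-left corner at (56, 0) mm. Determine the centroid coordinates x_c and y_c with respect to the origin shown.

web: A = 28 × 90 = 2520.00, centroid at (70.00, 45.00).
flange: A = 140 × 14 = 1960.00, centroid at (70.00, 97.00).
ΣA = 4480.00 mm²
ΣAx_c = (2520.00)(70.00) + (1960.00)(70.00) = 313600.00 mm³
ΣAy_c = (2520.00)(45.00) + (1960.00)(97.00) = 303520.00 mm³
x_c = 313600.00 / 4480.00 = 70.00 mm
y_c = 303520.00 / 4480.00 = 67.75 mm

x_c = 70.00 mm, y_c = 67.75 mm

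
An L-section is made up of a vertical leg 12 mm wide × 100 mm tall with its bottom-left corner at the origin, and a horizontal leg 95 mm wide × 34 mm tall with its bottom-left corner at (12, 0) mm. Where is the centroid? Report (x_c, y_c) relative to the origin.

vertical leg: A = 12 × 100 = 1200.00, centroid at (6.00, 50.00).
horizontal leg: A = 95 × 34 = 3230.00, centroid at (59.50, 17.00).
ΣA = 4430.00 mm², ΣAx_c = 199385.00 mm³, ΣAy_c = 114910.00 mm³.
x_c = 199385.00/4430.00 = 45.01 mm; y_c = 114910.00/4430.00 = 25.94 mm.

x_c = 45.01 mm, y_c = 25.94 mm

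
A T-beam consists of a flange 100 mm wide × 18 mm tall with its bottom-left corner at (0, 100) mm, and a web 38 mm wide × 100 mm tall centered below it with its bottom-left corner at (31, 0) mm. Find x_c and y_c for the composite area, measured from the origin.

x_c = 50.00 mm, y_c = 68.96 mm

web: A = 38 × 100 = 3800.00, centroid at (50.00, 50.00).
flange: A = 100 × 18 = 1800.00, centroid at (50.00, 109.00).
ΣA = 5600.00 mm²
ΣAx_c = (3800.00)(50.00) + (1800.00)(50.00) = 280000.00 mm³
ΣAy_c = (3800.00)(50.00) + (1800.00)(109.00) = 386200.00 mm³
x_c = 280000.00 / 5600.00 = 50.00 mm
y_c = 386200.00 / 5600.00 = 68.96 mm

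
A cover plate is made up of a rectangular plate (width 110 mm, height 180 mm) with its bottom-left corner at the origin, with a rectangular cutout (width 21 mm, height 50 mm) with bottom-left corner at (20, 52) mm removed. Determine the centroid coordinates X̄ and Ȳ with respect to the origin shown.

Part | A | x̄ᵢ | ȳᵢ | A·x̄ᵢ | A·ȳᵢ
plate | 19800.00 | 55.00 | 90.00 | 1089000.00 | 1782000.00
hole | -1050.00 | 30.50 | 77.00 | -32025.00 | -80850.00
Σ | 18750.00 |  |  | 1056975.00 | 1701150.00
X̄ = 1056975.00 / 18750.00 = 56.37 mm
Ȳ = 1701150.00 / 18750.00 = 90.73 mm

X̄ = 56.37 mm, Ȳ = 90.73 mm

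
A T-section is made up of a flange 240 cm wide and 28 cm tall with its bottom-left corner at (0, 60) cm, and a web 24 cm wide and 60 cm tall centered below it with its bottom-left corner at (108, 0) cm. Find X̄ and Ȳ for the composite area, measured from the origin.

X̄ = 120.00 cm, Ȳ = 66.24 cm

Part | A | x̄ᵢ | ȳᵢ | A·x̄ᵢ | A·ȳᵢ
web | 1440.00 | 120.00 | 30.00 | 172800.00 | 43200.00
flange | 6720.00 | 120.00 | 74.00 | 806400.00 | 497280.00
Σ | 8160.00 |  |  | 979200.00 | 540480.00
X̄ = 979200.00 / 8160.00 = 120.00 cm
Ȳ = 540480.00 / 8160.00 = 66.24 cm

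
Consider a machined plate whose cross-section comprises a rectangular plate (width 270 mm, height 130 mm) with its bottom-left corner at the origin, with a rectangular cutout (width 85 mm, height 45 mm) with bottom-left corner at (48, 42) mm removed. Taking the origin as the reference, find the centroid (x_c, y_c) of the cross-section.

x_c = 140.44 mm, y_c = 65.06 mm

Part | A | x̄ᵢ | ȳᵢ | A·x̄ᵢ | A·ȳᵢ
plate | 35100.00 | 135.00 | 65.00 | 4738500.00 | 2281500.00
hole | -3825.00 | 90.50 | 64.50 | -346162.50 | -246712.50
Σ | 31275.00 |  |  | 4392337.50 | 2034787.50
x_c = 4392337.50 / 31275.00 = 140.44 mm
y_c = 2034787.50 / 31275.00 = 65.06 mm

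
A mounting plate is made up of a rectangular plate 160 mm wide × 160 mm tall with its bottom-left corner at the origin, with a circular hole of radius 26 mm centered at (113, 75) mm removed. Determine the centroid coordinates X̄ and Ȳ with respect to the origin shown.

plate: A = 160 × 160 = 25600.00, centroid at (80.00, 80.00).
hole: A = −π·26² = -2123.72, centroid at (113.00, 75.00).
ΣA = 23476.28 mm², ΣAX̄ = 1808020.02 mm³, ΣAȲ = 1888721.25 mm³.
X̄ = 1808020.02/23476.28 = 77.01 mm; Ȳ = 1888721.25/23476.28 = 80.45 mm.

X̄ = 77.01 mm, Ȳ = 80.45 mm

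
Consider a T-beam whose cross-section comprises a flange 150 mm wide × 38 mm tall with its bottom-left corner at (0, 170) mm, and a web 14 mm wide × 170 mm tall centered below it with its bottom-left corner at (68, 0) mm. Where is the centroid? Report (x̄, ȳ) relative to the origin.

Part | A | x̄ᵢ | ȳᵢ | A·x̄ᵢ | A·ȳᵢ
web | 2380.00 | 75.00 | 85.00 | 178500.00 | 202300.00
flange | 5700.00 | 75.00 | 189.00 | 427500.00 | 1077300.00
Σ | 8080.00 |  |  | 606000.00 | 1279600.00
x̄ = 606000.00 / 8080.00 = 75.00 mm
ȳ = 1279600.00 / 8080.00 = 158.37 mm

x̄ = 75.00 mm, ȳ = 158.37 mm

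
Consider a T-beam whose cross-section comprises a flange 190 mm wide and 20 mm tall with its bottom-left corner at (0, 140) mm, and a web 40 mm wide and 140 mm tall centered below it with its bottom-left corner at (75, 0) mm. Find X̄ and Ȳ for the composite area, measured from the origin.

Part | A | x̄ᵢ | ȳᵢ | A·x̄ᵢ | A·ȳᵢ
web | 5600.00 | 95.00 | 70.00 | 532000.00 | 392000.00
flange | 3800.00 | 95.00 | 150.00 | 361000.00 | 570000.00
Σ | 9400.00 |  |  | 893000.00 | 962000.00
X̄ = 893000.00 / 9400.00 = 95.00 mm
Ȳ = 962000.00 / 9400.00 = 102.34 mm

X̄ = 95.00 mm, Ȳ = 102.34 mm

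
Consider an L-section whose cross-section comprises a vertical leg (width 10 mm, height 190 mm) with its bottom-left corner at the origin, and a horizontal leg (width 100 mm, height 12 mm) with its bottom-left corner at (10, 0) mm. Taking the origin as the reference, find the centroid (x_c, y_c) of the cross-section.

x_c = 26.29 mm, y_c = 60.55 mm

vertical leg: A = 10 × 190 = 1900.00, centroid at (5.00, 95.00).
horizontal leg: A = 100 × 12 = 1200.00, centroid at (60.00, 6.00).
ΣA = 3100.00 mm²
ΣAx_c = (1900.00)(5.00) + (1200.00)(60.00) = 81500.00 mm³
ΣAy_c = (1900.00)(95.00) + (1200.00)(6.00) = 187700.00 mm³
x_c = 81500.00 / 3100.00 = 26.29 mm
y_c = 187700.00 / 3100.00 = 60.55 mm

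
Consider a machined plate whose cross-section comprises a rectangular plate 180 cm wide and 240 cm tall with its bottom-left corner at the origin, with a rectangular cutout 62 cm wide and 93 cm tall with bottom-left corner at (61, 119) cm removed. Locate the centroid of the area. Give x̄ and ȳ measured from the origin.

Part | A | x̄ᵢ | ȳᵢ | A·x̄ᵢ | A·ȳᵢ
plate | 43200.00 | 90.00 | 120.00 | 3888000.00 | 5184000.00
hole | -5766.00 | 92.00 | 165.50 | -530472.00 | -954273.00
Σ | 37434.00 |  |  | 3357528.00 | 4229727.00
x̄ = 3357528.00 / 37434.00 = 89.69 cm
ȳ = 4229727.00 / 37434.00 = 112.99 cm

x̄ = 89.69 cm, ȳ = 112.99 cm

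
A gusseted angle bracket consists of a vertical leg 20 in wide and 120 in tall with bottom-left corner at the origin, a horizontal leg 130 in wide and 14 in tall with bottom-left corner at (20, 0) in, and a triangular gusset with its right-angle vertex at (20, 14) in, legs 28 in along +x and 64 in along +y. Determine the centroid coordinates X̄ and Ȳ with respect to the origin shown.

vertical leg: A = 20 × 120 = 2400.00, centroid at (10.00, 60.00).
horizontal leg: A = 130 × 14 = 1820.00, centroid at (85.00, 7.00).
gusset: A = ½·28·64 = 896.00, centroid at (29.33, 35.33).
ΣA = 5116.00 in²
ΣAX̄ = (2400.00)(10.00) + (1820.00)(85.00) + (896.00)(29.33) = 204982.67 in³
ΣAȲ = (2400.00)(60.00) + (1820.00)(7.00) + (896.00)(35.33) = 188398.67 in³
X̄ = 204982.67 / 5116.00 = 40.07 in
Ȳ = 188398.67 / 5116.00 = 36.83 in

X̄ = 40.07 in, Ȳ = 36.83 in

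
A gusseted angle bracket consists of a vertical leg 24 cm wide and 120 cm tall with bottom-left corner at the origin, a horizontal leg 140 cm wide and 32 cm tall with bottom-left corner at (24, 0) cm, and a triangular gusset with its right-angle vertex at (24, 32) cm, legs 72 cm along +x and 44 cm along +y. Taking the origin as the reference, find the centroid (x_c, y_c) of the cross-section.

vertical leg: A = 24 × 120 = 2880.00, centroid at (12.00, 60.00).
horizontal leg: A = 140 × 32 = 4480.00, centroid at (94.00, 16.00).
gusset: A = ½·72·44 = 1584.00, centroid at (48.00, 46.67).
ΣA = 8944.00 cm²
ΣAx_c = (2880.00)(12.00) + (4480.00)(94.00) + (1584.00)(48.00) = 531712.00 cm³
ΣAy_c = (2880.00)(60.00) + (4480.00)(16.00) + (1584.00)(46.67) = 318400.00 cm³
x_c = 531712.00 / 8944.00 = 59.45 cm
y_c = 318400.00 / 8944.00 = 35.60 cm

x_c = 59.45 cm, y_c = 35.60 cm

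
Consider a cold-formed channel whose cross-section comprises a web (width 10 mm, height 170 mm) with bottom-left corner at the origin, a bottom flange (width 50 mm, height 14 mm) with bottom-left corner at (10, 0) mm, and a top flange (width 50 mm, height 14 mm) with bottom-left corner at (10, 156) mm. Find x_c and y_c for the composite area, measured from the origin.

x_c = 18.55 mm, y_c = 85.00 mm

web: A = 10 × 170 = 1700.00, centroid at (5.00, 85.00).
bottom flange: A = 50 × 14 = 700.00, centroid at (35.00, 7.00).
top flange: A = 50 × 14 = 700.00, centroid at (35.00, 163.00).
ΣA = 3100.00 mm²
ΣAx_c = (1700.00)(5.00) + (700.00)(35.00) + (700.00)(35.00) = 57500.00 mm³
ΣAy_c = (1700.00)(85.00) + (700.00)(7.00) + (700.00)(163.00) = 263500.00 mm³
x_c = 57500.00 / 3100.00 = 18.55 mm
y_c = 263500.00 / 3100.00 = 85.00 mm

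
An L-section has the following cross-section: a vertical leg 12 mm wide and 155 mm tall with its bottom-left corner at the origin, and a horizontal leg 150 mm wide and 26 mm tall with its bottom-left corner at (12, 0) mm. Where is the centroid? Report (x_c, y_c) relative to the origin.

vertical leg: A = 12 × 155 = 1860.00, centroid at (6.00, 77.50).
horizontal leg: A = 150 × 26 = 3900.00, centroid at (87.00, 13.00).
ΣA = 5760.00 mm², ΣAx_c = 350460.00 mm³, ΣAy_c = 194850.00 mm³.
x_c = 350460.00/5760.00 = 60.84 mm; y_c = 194850.00/5760.00 = 33.83 mm.

x_c = 60.84 mm, y_c = 33.83 mm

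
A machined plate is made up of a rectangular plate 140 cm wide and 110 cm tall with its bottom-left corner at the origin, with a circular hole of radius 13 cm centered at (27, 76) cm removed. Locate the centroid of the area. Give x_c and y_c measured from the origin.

x_c = 71.54 cm, y_c = 54.25 cm

plate: A = 140 × 110 = 15400.00, centroid at (70.00, 55.00).
hole: A = −π·13² = -530.93, centroid at (27.00, 76.00).
ΣA = 14869.07 cm²
ΣAx_c = (15400.00)(70.00) + (-530.93)(27.00) = 1063664.91 cm³
ΣAy_c = (15400.00)(55.00) + (-530.93)(76.00) = 806649.38 cm³
x_c = 1063664.91 / 14869.07 = 71.54 cm
y_c = 806649.38 / 14869.07 = 54.25 cm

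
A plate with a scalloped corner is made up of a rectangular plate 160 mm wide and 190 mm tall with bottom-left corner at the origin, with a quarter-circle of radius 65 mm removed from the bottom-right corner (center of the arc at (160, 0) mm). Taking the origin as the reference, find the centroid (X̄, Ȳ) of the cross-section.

X̄ = 73.58 mm, Ȳ = 103.26 mm

Part | A | x̄ᵢ | ȳᵢ | A·x̄ᵢ | A·ȳᵢ
plate | 30400.00 | 80.00 | 95.00 | 2432000.00 | 2888000.00
removed quarter-circle | -3318.31 | 132.41 | 27.59 | -439387.49 | -91541.67
Σ | 27081.69 |  |  | 1992612.51 | 2796458.33
X̄ = 1992612.51 / 27081.69 = 73.58 mm
Ȳ = 2796458.33 / 27081.69 = 103.26 mm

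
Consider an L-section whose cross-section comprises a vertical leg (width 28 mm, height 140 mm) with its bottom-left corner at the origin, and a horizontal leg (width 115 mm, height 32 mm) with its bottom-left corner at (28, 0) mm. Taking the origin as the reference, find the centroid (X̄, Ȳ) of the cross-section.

Part | A | x̄ᵢ | ȳᵢ | A·x̄ᵢ | A·ȳᵢ
vertical leg | 3920.00 | 14.00 | 70.00 | 54880.00 | 274400.00
horizontal leg | 3680.00 | 85.50 | 16.00 | 314640.00 | 58880.00
Σ | 7600.00 |  |  | 369520.00 | 333280.00
X̄ = 369520.00 / 7600.00 = 48.62 mm
Ȳ = 333280.00 / 7600.00 = 43.85 mm

X̄ = 48.62 mm, Ȳ = 43.85 mm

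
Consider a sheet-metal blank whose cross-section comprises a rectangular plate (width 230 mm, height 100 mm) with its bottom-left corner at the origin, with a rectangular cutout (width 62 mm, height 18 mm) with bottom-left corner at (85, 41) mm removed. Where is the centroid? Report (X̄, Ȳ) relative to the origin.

X̄ = 114.95 mm, Ȳ = 50.00 mm

plate: A = 230 × 100 = 23000.00, centroid at (115.00, 50.00).
hole: A = −(62 × 18) = -1116.00, centroid at (116.00, 50.00).
ΣA = 21884.00 mm², ΣAX̄ = 2515544.00 mm³, ΣAȲ = 1094200.00 mm³.
X̄ = 2515544.00/21884.00 = 114.95 mm; Ȳ = 1094200.00/21884.00 = 50.00 mm.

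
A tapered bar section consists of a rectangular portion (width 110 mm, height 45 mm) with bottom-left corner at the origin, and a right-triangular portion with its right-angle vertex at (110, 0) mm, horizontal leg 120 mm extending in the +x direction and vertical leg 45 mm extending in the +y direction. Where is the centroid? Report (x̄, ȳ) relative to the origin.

x̄ = 88.53 mm, ȳ = 19.85 mm

Part | A | x̄ᵢ | ȳᵢ | A·x̄ᵢ | A·ȳᵢ
rectangular portion | 4950.00 | 55.00 | 22.50 | 272250.00 | 111375.00
triangular portion | 2700.00 | 150.00 | 15.00 | 405000.00 | 40500.00
Σ | 7650.00 |  |  | 677250.00 | 151875.00
x̄ = 677250.00 / 7650.00 = 88.53 mm
ȳ = 151875.00 / 7650.00 = 19.85 mm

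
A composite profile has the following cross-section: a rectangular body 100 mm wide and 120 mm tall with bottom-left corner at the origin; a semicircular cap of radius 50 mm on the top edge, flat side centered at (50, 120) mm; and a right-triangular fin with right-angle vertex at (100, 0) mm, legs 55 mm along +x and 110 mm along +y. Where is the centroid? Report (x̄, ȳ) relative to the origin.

x̄ = 60.91 mm, ȳ = 73.11 mm

rectangular body: A = 100 × 120 = 12000.00, centroid at (50.00, 60.00).
semicircular top: A = ½π·50² = 3926.99, centroid at (50.00, 141.22).
triangular fin: A = ½·55·110 = 3025.00, centroid at (118.33, 36.67).
ΣA = 18951.99 mm²
ΣAx̄ = (12000.00)(50.00) + (3926.99)(50.00) + (3025.00)(118.33) = 1154307.87 mm³
ΣAȳ = (12000.00)(60.00) + (3926.99)(141.22) + (3025.00)(36.67) = 1385488.90 mm³
x̄ = 1154307.87 / 18951.99 = 60.91 mm
ȳ = 1385488.90 / 18951.99 = 73.11 mm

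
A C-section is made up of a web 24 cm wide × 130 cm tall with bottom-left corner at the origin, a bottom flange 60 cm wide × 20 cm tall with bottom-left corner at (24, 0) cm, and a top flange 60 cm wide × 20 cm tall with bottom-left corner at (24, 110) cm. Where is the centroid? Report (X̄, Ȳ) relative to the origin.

X̄ = 30.26 cm, Ȳ = 65.00 cm

web: A = 24 × 130 = 3120.00, centroid at (12.00, 65.00).
bottom flange: A = 60 × 20 = 1200.00, centroid at (54.00, 10.00).
top flange: A = 60 × 20 = 1200.00, centroid at (54.00, 120.00).
ΣA = 5520.00 cm², ΣAX̄ = 167040.00 cm³, ΣAȲ = 358800.00 cm³.
X̄ = 167040.00/5520.00 = 30.26 cm; Ȳ = 358800.00/5520.00 = 65.00 cm.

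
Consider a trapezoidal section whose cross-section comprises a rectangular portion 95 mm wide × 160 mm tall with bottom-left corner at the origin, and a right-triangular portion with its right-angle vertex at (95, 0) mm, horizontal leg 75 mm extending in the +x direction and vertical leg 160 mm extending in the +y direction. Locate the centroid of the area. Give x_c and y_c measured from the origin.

Part | A | x̄ᵢ | ȳᵢ | A·x̄ᵢ | A·ȳᵢ
rectangular portion | 15200.00 | 47.50 | 80.00 | 722000.00 | 1216000.00
triangular portion | 6000.00 | 120.00 | 53.33 | 720000.00 | 320000.00
Σ | 21200.00 |  |  | 1442000.00 | 1536000.00
x_c = 1442000.00 / 21200.00 = 68.02 mm
y_c = 1536000.00 / 21200.00 = 72.45 mm

x_c = 68.02 mm, y_c = 72.45 mm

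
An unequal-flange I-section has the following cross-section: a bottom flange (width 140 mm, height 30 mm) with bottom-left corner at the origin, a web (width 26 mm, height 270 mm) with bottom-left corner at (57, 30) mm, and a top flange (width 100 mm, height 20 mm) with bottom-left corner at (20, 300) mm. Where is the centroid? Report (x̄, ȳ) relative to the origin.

bottom flange: A = 140 × 30 = 4200.00, centroid at (70.00, 15.00).
web: A = 26 × 270 = 7020.00, centroid at (70.00, 165.00).
top flange: A = 100 × 20 = 2000.00, centroid at (70.00, 310.00).
ΣA = 13220.00 mm², ΣAx̄ = 925400.00 mm³, ΣAȳ = 1841300.00 mm³.
x̄ = 925400.00/13220.00 = 70.00 mm; ȳ = 1841300.00/13220.00 = 139.28 mm.

x̄ = 70.00 mm, ȳ = 139.28 mm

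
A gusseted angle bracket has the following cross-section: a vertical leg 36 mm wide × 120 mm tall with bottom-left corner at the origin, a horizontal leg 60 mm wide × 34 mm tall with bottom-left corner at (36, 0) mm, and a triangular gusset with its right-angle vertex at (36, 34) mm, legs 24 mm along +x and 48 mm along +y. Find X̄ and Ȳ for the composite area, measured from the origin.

X̄ = 34.28 mm, Ȳ = 46.52 mm

vertical leg: A = 36 × 120 = 4320.00, centroid at (18.00, 60.00).
horizontal leg: A = 60 × 34 = 2040.00, centroid at (66.00, 17.00).
gusset: A = ½·24·48 = 576.00, centroid at (44.00, 50.00).
ΣA = 6936.00 mm²
ΣAX̄ = (4320.00)(18.00) + (2040.00)(66.00) + (576.00)(44.00) = 237744.00 mm³
ΣAȲ = (4320.00)(60.00) + (2040.00)(17.00) + (576.00)(50.00) = 322680.00 mm³
X̄ = 237744.00 / 6936.00 = 34.28 mm
Ȳ = 322680.00 / 6936.00 = 46.52 mm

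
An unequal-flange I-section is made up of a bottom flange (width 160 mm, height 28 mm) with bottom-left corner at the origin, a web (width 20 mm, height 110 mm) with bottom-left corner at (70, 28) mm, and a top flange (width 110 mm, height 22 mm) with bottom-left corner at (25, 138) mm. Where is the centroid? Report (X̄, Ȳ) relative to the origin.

X̄ = 80.00 mm, Ȳ = 66.58 mm

bottom flange: A = 160 × 28 = 4480.00, centroid at (80.00, 14.00).
web: A = 20 × 110 = 2200.00, centroid at (80.00, 83.00).
top flange: A = 110 × 22 = 2420.00, centroid at (80.00, 149.00).
ΣA = 9100.00 mm²
ΣAX̄ = (4480.00)(80.00) + (2200.00)(80.00) + (2420.00)(80.00) = 728000.00 mm³
ΣAȲ = (4480.00)(14.00) + (2200.00)(83.00) + (2420.00)(149.00) = 605900.00 mm³
X̄ = 728000.00 / 9100.00 = 80.00 mm
Ȳ = 605900.00 / 9100.00 = 66.58 mm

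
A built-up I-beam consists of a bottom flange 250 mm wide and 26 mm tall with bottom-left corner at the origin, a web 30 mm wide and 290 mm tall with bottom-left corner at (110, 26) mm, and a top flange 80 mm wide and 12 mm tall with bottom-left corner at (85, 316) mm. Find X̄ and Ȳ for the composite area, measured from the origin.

X̄ = 125.00 mm, Ȳ = 116.42 mm

Part | A | x̄ᵢ | ȳᵢ | A·x̄ᵢ | A·ȳᵢ
bottom flange | 6500.00 | 125.00 | 13.00 | 812500.00 | 84500.00
web | 8700.00 | 125.00 | 171.00 | 1087500.00 | 1487700.00
top flange | 960.00 | 125.00 | 322.00 | 120000.00 | 309120.00
Σ | 16160.00 |  |  | 2020000.00 | 1881320.00
X̄ = 2020000.00 / 16160.00 = 125.00 mm
Ȳ = 1881320.00 / 16160.00 = 116.42 mm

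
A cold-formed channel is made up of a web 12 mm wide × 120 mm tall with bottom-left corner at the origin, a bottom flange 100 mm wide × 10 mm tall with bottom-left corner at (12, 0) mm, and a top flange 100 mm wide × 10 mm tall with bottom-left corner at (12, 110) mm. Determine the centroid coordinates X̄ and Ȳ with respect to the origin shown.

X̄ = 38.56 mm, Ȳ = 60.00 mm

web: A = 12 × 120 = 1440.00, centroid at (6.00, 60.00).
bottom flange: A = 100 × 10 = 1000.00, centroid at (62.00, 5.00).
top flange: A = 100 × 10 = 1000.00, centroid at (62.00, 115.00).
ΣA = 3440.00 mm²
ΣAX̄ = (1440.00)(6.00) + (1000.00)(62.00) + (1000.00)(62.00) = 132640.00 mm³
ΣAȲ = (1440.00)(60.00) + (1000.00)(5.00) + (1000.00)(115.00) = 206400.00 mm³
X̄ = 132640.00 / 3440.00 = 38.56 mm
Ȳ = 206400.00 / 3440.00 = 60.00 mm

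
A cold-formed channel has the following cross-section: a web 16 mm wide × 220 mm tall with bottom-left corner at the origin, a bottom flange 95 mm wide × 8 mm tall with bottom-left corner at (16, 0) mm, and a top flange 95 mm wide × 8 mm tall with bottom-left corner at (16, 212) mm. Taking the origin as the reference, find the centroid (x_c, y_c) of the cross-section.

x_c = 24.74 mm, y_c = 110.00 mm

Part | A | x̄ᵢ | ȳᵢ | A·x̄ᵢ | A·ȳᵢ
web | 3520.00 | 8.00 | 110.00 | 28160.00 | 387200.00
bottom flange | 760.00 | 63.50 | 4.00 | 48260.00 | 3040.00
top flange | 760.00 | 63.50 | 216.00 | 48260.00 | 164160.00
Σ | 5040.00 |  |  | 124680.00 | 554400.00
x_c = 124680.00 / 5040.00 = 24.74 mm
y_c = 554400.00 / 5040.00 = 110.00 mm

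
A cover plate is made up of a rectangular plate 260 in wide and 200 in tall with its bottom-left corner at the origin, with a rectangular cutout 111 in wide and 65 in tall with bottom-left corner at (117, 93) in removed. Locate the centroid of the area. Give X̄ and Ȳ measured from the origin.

X̄ = 123.15 in, Ȳ = 95.89 in

Part | A | x̄ᵢ | ȳᵢ | A·x̄ᵢ | A·ȳᵢ
plate | 52000.00 | 130.00 | 100.00 | 6760000.00 | 5200000.00
hole | -7215.00 | 172.50 | 125.50 | -1244587.50 | -905482.50
Σ | 44785.00 |  |  | 5515412.50 | 4294517.50
X̄ = 5515412.50 / 44785.00 = 123.15 in
Ȳ = 4294517.50 / 44785.00 = 95.89 in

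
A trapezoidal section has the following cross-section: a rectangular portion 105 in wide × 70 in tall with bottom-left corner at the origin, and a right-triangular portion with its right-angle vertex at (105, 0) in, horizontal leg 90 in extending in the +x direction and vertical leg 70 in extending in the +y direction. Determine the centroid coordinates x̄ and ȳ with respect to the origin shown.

x̄ = 77.25 in, ȳ = 31.50 in

rectangular portion: A = 105 × 70 = 7350.00, centroid at (52.50, 35.00).
triangular portion: A = ½·90·70 = 3150.00, centroid at (135.00, 23.33).
ΣA = 10500.00 in²
ΣAx̄ = (7350.00)(52.50) + (3150.00)(135.00) = 811125.00 in³
ΣAȳ = (7350.00)(35.00) + (3150.00)(23.33) = 330750.00 in³
x̄ = 811125.00 / 10500.00 = 77.25 in
ȳ = 330750.00 / 10500.00 = 31.50 in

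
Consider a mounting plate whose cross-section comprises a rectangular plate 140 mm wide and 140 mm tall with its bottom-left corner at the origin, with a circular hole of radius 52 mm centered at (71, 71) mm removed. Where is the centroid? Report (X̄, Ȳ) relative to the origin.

plate: A = 140 × 140 = 19600.00, centroid at (70.00, 70.00).
hole: A = −π·52² = -8494.87, centroid at (71.00, 71.00).
ΣA = 11105.13 mm², ΣAX̄ = 768864.48 mm³, ΣAȲ = 768864.48 mm³.
X̄ = 768864.48/11105.13 = 69.24 mm; Ȳ = 768864.48/11105.13 = 69.24 mm.

X̄ = 69.24 mm, Ȳ = 69.24 mm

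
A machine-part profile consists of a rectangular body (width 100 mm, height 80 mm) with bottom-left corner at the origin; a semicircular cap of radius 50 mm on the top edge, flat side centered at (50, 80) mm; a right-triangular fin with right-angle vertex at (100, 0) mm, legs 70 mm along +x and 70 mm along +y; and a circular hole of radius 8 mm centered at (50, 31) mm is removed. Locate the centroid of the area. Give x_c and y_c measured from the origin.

x_c = 62.67 mm, y_c = 54.21 mm

rectangular body: A = 100 × 80 = 8000.00, centroid at (50.00, 40.00).
semicircular top: A = ½π·50² = 3926.99, centroid at (50.00, 101.22).
triangular fin: A = ½·70·70 = 2450.00, centroid at (123.33, 23.33).
hole: A = −π·8² = -201.06, centroid at (50.00, 31.00).
ΣA = 14175.93 mm²
ΣAx_c = (8000.00)(50.00) + (3926.99)(50.00) + (2450.00)(123.33) + (-201.06)(50.00) = 888463.11 mm³
ΣAy_c = (8000.00)(40.00) + (3926.99)(101.22) + (2450.00)(23.33) + (-201.06)(31.00) = 768426.35 mm³
x_c = 888463.11 / 14175.93 = 62.67 mm
y_c = 768426.35 / 14175.93 = 54.21 mm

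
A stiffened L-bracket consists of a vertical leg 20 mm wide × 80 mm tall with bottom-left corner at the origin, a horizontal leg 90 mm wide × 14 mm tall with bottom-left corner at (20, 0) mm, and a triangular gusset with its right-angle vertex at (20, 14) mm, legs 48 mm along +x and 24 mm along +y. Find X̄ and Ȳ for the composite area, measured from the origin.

vertical leg: A = 20 × 80 = 1600.00, centroid at (10.00, 40.00).
horizontal leg: A = 90 × 14 = 1260.00, centroid at (65.00, 7.00).
gusset: A = ½·48·24 = 576.00, centroid at (36.00, 22.00).
ΣA = 3436.00 mm², ΣAX̄ = 118636.00 mm³, ΣAȲ = 85492.00 mm³.
X̄ = 118636.00/3436.00 = 34.53 mm; Ȳ = 85492.00/3436.00 = 24.88 mm.

X̄ = 34.53 mm, Ȳ = 24.88 mm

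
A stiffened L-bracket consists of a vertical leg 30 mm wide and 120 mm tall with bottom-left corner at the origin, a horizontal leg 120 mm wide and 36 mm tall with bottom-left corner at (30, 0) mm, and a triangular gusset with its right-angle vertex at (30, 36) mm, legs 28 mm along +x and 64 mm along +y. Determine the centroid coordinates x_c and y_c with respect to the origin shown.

x_c = 54.22 mm, y_c = 39.15 mm

vertical leg: A = 30 × 120 = 3600.00, centroid at (15.00, 60.00).
horizontal leg: A = 120 × 36 = 4320.00, centroid at (90.00, 18.00).
gusset: A = ½·28·64 = 896.00, centroid at (39.33, 57.33).
ΣA = 8816.00 mm²
ΣAx_c = (3600.00)(15.00) + (4320.00)(90.00) + (896.00)(39.33) = 478042.67 mm³
ΣAy_c = (3600.00)(60.00) + (4320.00)(18.00) + (896.00)(57.33) = 345130.67 mm³
x_c = 478042.67 / 8816.00 = 54.22 mm
y_c = 345130.67 / 8816.00 = 39.15 mm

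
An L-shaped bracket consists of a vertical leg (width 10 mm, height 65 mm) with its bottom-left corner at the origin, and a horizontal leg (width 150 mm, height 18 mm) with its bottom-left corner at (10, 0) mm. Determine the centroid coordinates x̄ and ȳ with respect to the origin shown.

x̄ = 69.48 mm, ȳ = 13.56 mm

vertical leg: A = 10 × 65 = 650.00, centroid at (5.00, 32.50).
horizontal leg: A = 150 × 18 = 2700.00, centroid at (85.00, 9.00).
ΣA = 3350.00 mm²
ΣAx̄ = (650.00)(5.00) + (2700.00)(85.00) = 232750.00 mm³
ΣAȳ = (650.00)(32.50) + (2700.00)(9.00) = 45425.00 mm³
x̄ = 232750.00 / 3350.00 = 69.48 mm
ȳ = 45425.00 / 3350.00 = 13.56 mm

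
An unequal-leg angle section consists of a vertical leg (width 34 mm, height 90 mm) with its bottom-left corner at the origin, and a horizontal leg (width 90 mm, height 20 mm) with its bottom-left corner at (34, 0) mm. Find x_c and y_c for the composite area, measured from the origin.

x_c = 39.96 mm, y_c = 32.04 mm

Part | A | x̄ᵢ | ȳᵢ | A·x̄ᵢ | A·ȳᵢ
vertical leg | 3060.00 | 17.00 | 45.00 | 52020.00 | 137700.00
horizontal leg | 1800.00 | 79.00 | 10.00 | 142200.00 | 18000.00
Σ | 4860.00 |  |  | 194220.00 | 155700.00
x_c = 194220.00 / 4860.00 = 39.96 mm
y_c = 155700.00 / 4860.00 = 32.04 mm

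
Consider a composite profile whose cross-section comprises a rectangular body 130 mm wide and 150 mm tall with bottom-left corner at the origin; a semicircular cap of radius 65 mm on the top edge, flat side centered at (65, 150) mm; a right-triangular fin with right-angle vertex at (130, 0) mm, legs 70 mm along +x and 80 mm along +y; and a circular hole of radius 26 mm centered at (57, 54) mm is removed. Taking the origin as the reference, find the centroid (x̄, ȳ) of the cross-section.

Part | A | x̄ᵢ | ȳᵢ | A·x̄ᵢ | A·ȳᵢ
rectangular body | 19500.00 | 65.00 | 75.00 | 1267500.00 | 1462500.00
semicircular top | 6636.61 | 65.00 | 177.59 | 431379.94 | 1178575.51
triangular fin | 2800.00 | 153.33 | 26.67 | 429333.33 | 74666.67
hole | -2123.72 | 57.00 | 54.00 | -121051.85 | -114680.70
Σ | 26812.90 |  |  | 2007161.43 | 2601061.47
x̄ = 2007161.43 / 26812.90 = 74.86 mm
ȳ = 2601061.47 / 26812.90 = 97.01 mm

x̄ = 74.86 mm, ȳ = 97.01 mm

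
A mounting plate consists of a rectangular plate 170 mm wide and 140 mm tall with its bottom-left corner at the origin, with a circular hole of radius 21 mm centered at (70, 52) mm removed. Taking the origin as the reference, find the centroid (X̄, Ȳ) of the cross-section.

X̄ = 85.93 mm, Ȳ = 71.11 mm

plate: A = 170 × 140 = 23800.00, centroid at (85.00, 70.00).
hole: A = −π·21² = -1385.44, centroid at (70.00, 52.00).
ΣA = 22414.56 mm², ΣAX̄ = 1926019.03 mm³, ΣAȲ = 1593957.00 mm³.
X̄ = 1926019.03/22414.56 = 85.93 mm; Ȳ = 1593957.00/22414.56 = 71.11 mm.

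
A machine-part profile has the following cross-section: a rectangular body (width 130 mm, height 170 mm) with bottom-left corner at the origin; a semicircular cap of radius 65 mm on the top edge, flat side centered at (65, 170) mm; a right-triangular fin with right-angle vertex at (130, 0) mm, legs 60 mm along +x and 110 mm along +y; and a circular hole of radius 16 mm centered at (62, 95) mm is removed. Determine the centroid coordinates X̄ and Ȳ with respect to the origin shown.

Part | A | x̄ᵢ | ȳᵢ | A·x̄ᵢ | A·ȳᵢ
rectangular body | 22100.00 | 65.00 | 85.00 | 1436500.00 | 1878500.00
semicircular top | 6636.61 | 65.00 | 197.59 | 431379.94 | 1311307.80
triangular fin | 3300.00 | 150.00 | 36.67 | 495000.00 | 121000.00
hole | -804.25 | 62.00 | 95.00 | -49863.36 | -76403.53
Σ | 31232.37 |  |  | 2313016.58 | 3234404.26
X̄ = 2313016.58 / 31232.37 = 74.06 mm
Ȳ = 3234404.26 / 31232.37 = 103.56 mm

X̄ = 74.06 mm, Ȳ = 103.56 mm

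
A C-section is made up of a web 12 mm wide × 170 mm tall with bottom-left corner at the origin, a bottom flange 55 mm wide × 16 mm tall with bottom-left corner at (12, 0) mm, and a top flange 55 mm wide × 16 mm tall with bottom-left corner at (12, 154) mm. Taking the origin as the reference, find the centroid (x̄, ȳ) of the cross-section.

x̄ = 21.52 mm, ȳ = 85.00 mm

Part | A | x̄ᵢ | ȳᵢ | A·x̄ᵢ | A·ȳᵢ
web | 2040.00 | 6.00 | 85.00 | 12240.00 | 173400.00
bottom flange | 880.00 | 39.50 | 8.00 | 34760.00 | 7040.00
top flange | 880.00 | 39.50 | 162.00 | 34760.00 | 142560.00
Σ | 3800.00 |  |  | 81760.00 | 323000.00
x̄ = 81760.00 / 3800.00 = 21.52 mm
ȳ = 323000.00 / 3800.00 = 85.00 mm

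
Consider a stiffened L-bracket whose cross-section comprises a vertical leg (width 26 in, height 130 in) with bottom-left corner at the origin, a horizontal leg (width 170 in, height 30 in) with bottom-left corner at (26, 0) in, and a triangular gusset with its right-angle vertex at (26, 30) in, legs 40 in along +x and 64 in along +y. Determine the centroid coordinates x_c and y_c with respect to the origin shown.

x_c = 67.66 in, y_c = 37.08 in

vertical leg: A = 26 × 130 = 3380.00, centroid at (13.00, 65.00).
horizontal leg: A = 170 × 30 = 5100.00, centroid at (111.00, 15.00).
gusset: A = ½·40·64 = 1280.00, centroid at (39.33, 51.33).
ΣA = 9760.00 in², ΣAx_c = 660386.67 in³, ΣAy_c = 361906.67 in³.
x_c = 660386.67/9760.00 = 67.66 in; y_c = 361906.67/9760.00 = 37.08 in.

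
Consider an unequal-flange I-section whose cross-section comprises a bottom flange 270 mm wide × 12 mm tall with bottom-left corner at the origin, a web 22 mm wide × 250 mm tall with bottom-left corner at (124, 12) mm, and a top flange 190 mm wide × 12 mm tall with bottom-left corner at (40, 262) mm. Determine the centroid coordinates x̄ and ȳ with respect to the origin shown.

x̄ = 135.00 mm, ȳ = 125.59 mm

bottom flange: A = 270 × 12 = 3240.00, centroid at (135.00, 6.00).
web: A = 22 × 250 = 5500.00, centroid at (135.00, 137.00).
top flange: A = 190 × 12 = 2280.00, centroid at (135.00, 268.00).
ΣA = 11020.00 mm², ΣAx̄ = 1487700.00 mm³, ΣAȳ = 1383980.00 mm³.
x̄ = 1487700.00/11020.00 = 135.00 mm; ȳ = 1383980.00/11020.00 = 125.59 mm.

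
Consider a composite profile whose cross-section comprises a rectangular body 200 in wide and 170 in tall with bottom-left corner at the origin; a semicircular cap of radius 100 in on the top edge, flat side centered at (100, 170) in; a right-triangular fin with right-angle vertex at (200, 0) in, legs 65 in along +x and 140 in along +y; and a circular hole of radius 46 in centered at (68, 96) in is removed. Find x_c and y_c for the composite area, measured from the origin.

x_c = 116.10 in, y_c = 121.85 in

Part | A | x̄ᵢ | ȳᵢ | A·x̄ᵢ | A·ȳᵢ
rectangular body | 34000.00 | 100.00 | 85.00 | 3400000.00 | 2890000.00
semicircular top | 15707.96 | 100.00 | 212.44 | 1570796.33 | 3337020.42
triangular fin | 4550.00 | 221.67 | 46.67 | 1008583.33 | 212333.33
hole | -6647.61 | 68.00 | 96.00 | -452037.48 | -638170.57
Σ | 47610.35 |  |  | 5527342.18 | 5801183.19
x_c = 5527342.18 / 47610.35 = 116.10 in
y_c = 5801183.19 / 47610.35 = 121.85 in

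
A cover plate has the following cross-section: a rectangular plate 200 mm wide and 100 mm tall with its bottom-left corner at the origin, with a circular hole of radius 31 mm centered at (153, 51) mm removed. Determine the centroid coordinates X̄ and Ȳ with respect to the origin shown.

X̄ = 90.58 mm, Ȳ = 49.82 mm

plate: A = 200 × 100 = 20000.00, centroid at (100.00, 50.00).
hole: A = −π·31² = -3019.07, centroid at (153.00, 51.00).
ΣA = 16980.93 mm², ΣAX̄ = 1538082.21 mm³, ΣAȲ = 846027.40 mm³.
X̄ = 1538082.21/16980.93 = 90.58 mm; Ȳ = 846027.40/16980.93 = 49.82 mm.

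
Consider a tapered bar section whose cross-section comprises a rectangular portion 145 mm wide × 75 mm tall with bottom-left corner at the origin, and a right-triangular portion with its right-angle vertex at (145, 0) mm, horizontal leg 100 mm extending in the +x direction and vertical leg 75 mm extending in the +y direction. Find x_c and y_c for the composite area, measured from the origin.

x_c = 99.64 mm, y_c = 34.29 mm

Part | A | x̄ᵢ | ȳᵢ | A·x̄ᵢ | A·ȳᵢ
rectangular portion | 10875.00 | 72.50 | 37.50 | 788437.50 | 407812.50
triangular portion | 3750.00 | 178.33 | 25.00 | 668750.00 | 93750.00
Σ | 14625.00 |  |  | 1457187.50 | 501562.50
x_c = 1457187.50 / 14625.00 = 99.64 mm
y_c = 501562.50 / 14625.00 = 34.29 mm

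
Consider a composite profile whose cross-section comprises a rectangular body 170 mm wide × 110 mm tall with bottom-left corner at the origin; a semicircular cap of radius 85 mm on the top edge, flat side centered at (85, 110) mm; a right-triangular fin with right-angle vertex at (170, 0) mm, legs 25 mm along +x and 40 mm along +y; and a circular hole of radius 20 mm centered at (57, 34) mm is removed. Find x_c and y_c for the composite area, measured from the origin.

rectangular body: A = 170 × 110 = 18700.00, centroid at (85.00, 55.00).
semicircular top: A = ½π·85² = 11349.00, centroid at (85.00, 146.08).
triangular fin: A = ½·25·40 = 500.00, centroid at (178.33, 13.33).
hole: A = −π·20² = -1256.64, centroid at (57.00, 34.00).
ΣA = 29292.37 mm²
ΣAx_c = (18700.00)(85.00) + (11349.00)(85.00) + (500.00)(178.33) + (-1256.64)(57.00) = 2571703.65 mm³
ΣAy_c = (18700.00)(55.00) + (11349.00)(146.08) + (500.00)(13.33) + (-1256.64)(34.00) = 2650248.05 mm³
x_c = 2571703.65 / 29292.37 = 87.79 mm
y_c = 2650248.05 / 29292.37 = 90.48 mm

x_c = 87.79 mm, y_c = 90.48 mm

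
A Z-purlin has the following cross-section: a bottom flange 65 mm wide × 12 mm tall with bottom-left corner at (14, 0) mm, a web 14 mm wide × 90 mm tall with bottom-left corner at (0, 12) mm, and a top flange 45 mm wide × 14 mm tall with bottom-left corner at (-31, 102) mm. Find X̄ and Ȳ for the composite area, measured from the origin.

X̄ = 14.88 mm, Ȳ = 54.37 mm

Part | A | x̄ᵢ | ȳᵢ | A·x̄ᵢ | A·ȳᵢ
bottom flange | 780.00 | 46.50 | 6.00 | 36270.00 | 4680.00
web | 1260.00 | 7.00 | 57.00 | 8820.00 | 71820.00
top flange | 630.00 | -8.50 | 109.00 | -5355.00 | 68670.00
Σ | 2670.00 |  |  | 39735.00 | 145170.00
X̄ = 39735.00 / 2670.00 = 14.88 mm
Ȳ = 145170.00 / 2670.00 = 54.37 mm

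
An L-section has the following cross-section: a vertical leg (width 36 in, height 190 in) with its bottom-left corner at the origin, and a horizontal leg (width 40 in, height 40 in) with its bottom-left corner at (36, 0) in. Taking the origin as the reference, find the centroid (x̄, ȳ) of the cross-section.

vertical leg: A = 36 × 190 = 6840.00, centroid at (18.00, 95.00).
horizontal leg: A = 40 × 40 = 1600.00, centroid at (56.00, 20.00).
ΣA = 8440.00 in²
ΣAx̄ = (6840.00)(18.00) + (1600.00)(56.00) = 212720.00 in³
ΣAȳ = (6840.00)(95.00) + (1600.00)(20.00) = 681800.00 in³
x̄ = 212720.00 / 8440.00 = 25.20 in
ȳ = 681800.00 / 8440.00 = 80.78 in

x̄ = 25.20 in, ȳ = 80.78 in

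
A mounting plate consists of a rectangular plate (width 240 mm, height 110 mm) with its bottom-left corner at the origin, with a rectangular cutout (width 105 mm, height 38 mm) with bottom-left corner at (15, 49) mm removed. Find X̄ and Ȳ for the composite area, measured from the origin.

plate: A = 240 × 110 = 26400.00, centroid at (120.00, 55.00).
hole: A = −(105 × 38) = -3990.00, centroid at (67.50, 68.00).
ΣA = 22410.00 mm²
ΣAX̄ = (26400.00)(120.00) + (-3990.00)(67.50) = 2898675.00 mm³
ΣAȲ = (26400.00)(55.00) + (-3990.00)(68.00) = 1180680.00 mm³
X̄ = 2898675.00 / 22410.00 = 129.35 mm
Ȳ = 1180680.00 / 22410.00 = 52.69 mm

X̄ = 129.35 mm, Ȳ = 52.69 mm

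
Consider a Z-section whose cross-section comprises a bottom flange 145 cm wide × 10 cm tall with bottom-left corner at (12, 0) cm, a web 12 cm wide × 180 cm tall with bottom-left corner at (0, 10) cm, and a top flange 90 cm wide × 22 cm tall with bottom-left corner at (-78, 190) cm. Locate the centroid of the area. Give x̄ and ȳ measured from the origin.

bottom flange: A = 145 × 10 = 1450.00, centroid at (84.50, 5.00).
web: A = 12 × 180 = 2160.00, centroid at (6.00, 100.00).
top flange: A = 90 × 22 = 1980.00, centroid at (-33.00, 201.00).
ΣA = 5590.00 cm², ΣAx̄ = 70145.00 cm³, ΣAȳ = 621230.00 cm³.
x̄ = 70145.00/5590.00 = 12.55 cm; ȳ = 621230.00/5590.00 = 111.13 cm.

x̄ = 12.55 cm, ȳ = 111.13 cm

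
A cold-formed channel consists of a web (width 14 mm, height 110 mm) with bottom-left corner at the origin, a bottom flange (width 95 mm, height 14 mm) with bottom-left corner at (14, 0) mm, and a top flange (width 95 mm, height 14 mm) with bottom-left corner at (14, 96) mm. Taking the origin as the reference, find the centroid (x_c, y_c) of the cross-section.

x_c = 41.52 mm, y_c = 55.00 mm

Part | A | x̄ᵢ | ȳᵢ | A·x̄ᵢ | A·ȳᵢ
web | 1540.00 | 7.00 | 55.00 | 10780.00 | 84700.00
bottom flange | 1330.00 | 61.50 | 7.00 | 81795.00 | 9310.00
top flange | 1330.00 | 61.50 | 103.00 | 81795.00 | 136990.00
Σ | 4200.00 |  |  | 174370.00 | 231000.00
x_c = 174370.00 / 4200.00 = 41.52 mm
y_c = 231000.00 / 4200.00 = 55.00 mm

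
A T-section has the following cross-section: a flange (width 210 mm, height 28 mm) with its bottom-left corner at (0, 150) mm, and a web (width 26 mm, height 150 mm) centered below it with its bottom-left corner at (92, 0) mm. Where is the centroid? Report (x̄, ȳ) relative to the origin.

x̄ = 105.00 mm, ȳ = 128.51 mm

Part | A | x̄ᵢ | ȳᵢ | A·x̄ᵢ | A·ȳᵢ
web | 3900.00 | 105.00 | 75.00 | 409500.00 | 292500.00
flange | 5880.00 | 105.00 | 164.00 | 617400.00 | 964320.00
Σ | 9780.00 |  |  | 1026900.00 | 1256820.00
x̄ = 1026900.00 / 9780.00 = 105.00 mm
ȳ = 1256820.00 / 9780.00 = 128.51 mm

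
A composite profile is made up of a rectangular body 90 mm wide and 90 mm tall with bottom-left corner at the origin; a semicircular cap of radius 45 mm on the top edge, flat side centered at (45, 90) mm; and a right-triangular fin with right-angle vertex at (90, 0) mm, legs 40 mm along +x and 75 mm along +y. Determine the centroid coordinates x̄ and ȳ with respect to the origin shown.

rectangular body: A = 90 × 90 = 8100.00, centroid at (45.00, 45.00).
semicircular top: A = ½π·45² = 3180.86, centroid at (45.00, 109.10).
triangular fin: A = ½·40·75 = 1500.00, centroid at (103.33, 25.00).
ΣA = 12780.86 mm²
ΣAx̄ = (8100.00)(45.00) + (3180.86)(45.00) + (1500.00)(103.33) = 662638.82 mm³
ΣAȳ = (8100.00)(45.00) + (3180.86)(109.10) + (1500.00)(25.00) = 749027.63 mm³
x̄ = 662638.82 / 12780.86 = 51.85 mm
ȳ = 749027.63 / 12780.86 = 58.61 mm

x̄ = 51.85 mm, ȳ = 58.61 mm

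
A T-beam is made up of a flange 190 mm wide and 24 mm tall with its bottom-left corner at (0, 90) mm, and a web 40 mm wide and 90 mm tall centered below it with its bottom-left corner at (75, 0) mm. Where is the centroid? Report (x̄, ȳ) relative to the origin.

x̄ = 95.00 mm, ȳ = 76.85 mm

web: A = 40 × 90 = 3600.00, centroid at (95.00, 45.00).
flange: A = 190 × 24 = 4560.00, centroid at (95.00, 102.00).
ΣA = 8160.00 mm², ΣAx̄ = 775200.00 mm³, ΣAȳ = 627120.00 mm³.
x̄ = 775200.00/8160.00 = 95.00 mm; ȳ = 627120.00/8160.00 = 76.85 mm.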